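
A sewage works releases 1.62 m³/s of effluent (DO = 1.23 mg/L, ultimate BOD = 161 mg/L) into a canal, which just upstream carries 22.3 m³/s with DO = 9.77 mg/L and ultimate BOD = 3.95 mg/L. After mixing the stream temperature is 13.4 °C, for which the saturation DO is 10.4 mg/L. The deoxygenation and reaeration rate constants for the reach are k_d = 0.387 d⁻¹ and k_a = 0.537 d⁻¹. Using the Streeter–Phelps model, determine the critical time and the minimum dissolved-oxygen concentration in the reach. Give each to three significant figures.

t_c ≈ 1.97 d; minimum DO ≈ 5.49 mg/L

Mixed DO = (22.3×9.77 + 1.62×1.23)/(22.3+1.62) = 219.9/23.92 = 9.192 mg/L.
Mixed L₀ = (22.3×3.95 + 1.62×161)/(23.92) = 348.9/23.92 = 14.59 mg/L.
Initial deficit D₀ = C_s − DO₀ = 10.4 − 9.192 = 1.208 mg/L.
t_c = (1/0.1500) ln[(0.537/0.387)(1 − 1.208×0.1500/(0.387×14.59))] = 6.667 × ln(1.343) = 1.966 d.
D_c = (0.387/0.537) × 14.59 × e^(−0.387×1.966) = 0.7207 × 14.59 × 0.4672 = 4.911 mg/L.
Minimum DO = 10.4 − 4.911 = 5.489 mg/L.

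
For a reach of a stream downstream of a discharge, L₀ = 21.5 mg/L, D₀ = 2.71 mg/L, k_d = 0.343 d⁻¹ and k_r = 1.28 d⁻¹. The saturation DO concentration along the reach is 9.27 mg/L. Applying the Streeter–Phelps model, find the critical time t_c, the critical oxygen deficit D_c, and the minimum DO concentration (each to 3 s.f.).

t_c ≈ 0.955 d; D_c ≈ 4.15 mg/L; min DO ≈ 5.12 mg/L

t_c = [1/(k_r−k_d)] ln[(k_r/k_d)(1 − D₀(k_r−k_d)/(k_d L₀))]
= [1/(1.28−0.343)] ln[(1.28/0.343)(1 − 2.71×0.9370/(0.343×21.5))]
= (1/0.9370) ln[3.732 × 0.6557] = 1.067 × ln(2.447) = 1.067 × 0.8948 = 0.9549 d.
L(t_c) = L₀ e^(−k_d t_c) = 21.5 × 0.7207 = 15.49 mg/L, and at the critical point k_r D_c = k_d L, so D_c = (0.343/1.28) × 15.49 = 4.152 mg/L.
Minimum DO = C_s − D_c = 9.27 − 4.152 = 5.118 mg/L.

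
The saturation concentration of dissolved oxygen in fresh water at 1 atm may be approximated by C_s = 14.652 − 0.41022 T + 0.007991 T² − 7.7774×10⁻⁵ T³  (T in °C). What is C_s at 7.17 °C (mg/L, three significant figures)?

C_s ≈ 12.1 mg/L

C_s = 14.652 − 0.41022×7.17 + 0.007991×7.17² − 7.7774×10⁻⁵×7.17³ = 12.09 mg/L.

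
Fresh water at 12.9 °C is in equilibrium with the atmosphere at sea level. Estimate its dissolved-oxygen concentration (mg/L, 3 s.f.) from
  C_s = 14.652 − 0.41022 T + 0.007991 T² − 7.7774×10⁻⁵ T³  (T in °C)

C_s = 14.652 − 0.41022×12.9 + 0.007991×12.9² − 7.7774×10⁻⁵×12.9³ = 10.52 mg/L.

C_s ≈ 10.5 mg/L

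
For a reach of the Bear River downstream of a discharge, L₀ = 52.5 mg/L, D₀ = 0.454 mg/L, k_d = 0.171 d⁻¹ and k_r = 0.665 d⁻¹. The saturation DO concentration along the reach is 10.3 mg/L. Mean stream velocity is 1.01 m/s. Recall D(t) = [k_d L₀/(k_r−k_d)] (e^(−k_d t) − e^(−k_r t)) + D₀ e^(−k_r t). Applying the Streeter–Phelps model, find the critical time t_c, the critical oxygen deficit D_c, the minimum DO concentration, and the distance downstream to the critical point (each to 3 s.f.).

t_c ≈ 2.70 d; D_c ≈ 8.51 mg/L; min DO ≈ 1.79 mg/L; x_c ≈ 235 km

t_c = [1/(k_r−k_d)] ln[(k_r/k_d)(1 − D₀(k_r−k_d)/(k_d L₀))]
= [1/(0.665−0.171)] ln[(0.665/0.171)(1 − 0.454×0.4940/(0.171×52.5))]
= (1/0.4940) ln[3.889 × 0.9750] = 2.024 × ln(3.792) = 2.024 × 1.333 = 2.698 d.
L(t_c) = L₀ e^(−k_d t_c) = 52.5 × 0.6304 = 33.10 mg/L, and at the critical point k_r D_c = k_d L, so D_c = (0.171/0.665) × 33.10 = 8.511 mg/L.
Minimum DO = C_s − D_c = 10.3 − 8.511 = 1.789 mg/L.
x_c = v t_c = 1.01 m/s × 2.698 d × 86400 s/d = 235400 m ≈ 235 km.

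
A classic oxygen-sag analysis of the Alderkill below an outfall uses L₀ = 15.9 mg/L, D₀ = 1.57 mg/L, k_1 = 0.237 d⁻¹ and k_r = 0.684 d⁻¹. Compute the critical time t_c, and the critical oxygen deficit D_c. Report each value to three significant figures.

With k_r/k_1 = 2.886 and 1 − D₀(k_r−k_1)/(k_1 L₀) = 0.8138,
t_c = ln(2.886 × 0.8138) / (0.684 − 0.237) = ln(2.349) / 0.4470 = 0.8538/0.4470 = 1.910 d.
L(t_c) = L₀ e^(−k_1 t_c) = 15.9 × 0.6359 = 10.11 mg/L, and at the critical point k_r D_c = k_1 L, so D_c = (0.237/0.684) × 10.11 = 3.503 mg/L.

t_c ≈ 1.91 d; D_c ≈ 3.50 mg/L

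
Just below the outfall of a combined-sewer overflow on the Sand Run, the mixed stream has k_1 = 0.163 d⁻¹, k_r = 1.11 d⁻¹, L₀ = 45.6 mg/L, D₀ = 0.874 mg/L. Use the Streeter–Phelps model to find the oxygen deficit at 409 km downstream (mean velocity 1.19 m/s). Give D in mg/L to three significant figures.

D ≈ 4.02 mg/L

Travel time t = x/v = 409 km / (1.19 m/s) = 409000 m / 1.19 m/s = 343700 s = 3.978 d.
k_1 L₀/(k_r−k_1) = 0.163×45.6/(1.11−0.163) = 7.433/0.9470 = 7.849 mg/L.
e^(−k_1 t) = e^(−0.163×3.978) = 0.5229; e^(−k_r t) = e^(−1.11×3.978) = 0.01209.
D = 7.849 × (0.5229 − 0.01209) + 0.874 × 0.01209 = 4.009 + 0.01056 = 4.020 mg/L.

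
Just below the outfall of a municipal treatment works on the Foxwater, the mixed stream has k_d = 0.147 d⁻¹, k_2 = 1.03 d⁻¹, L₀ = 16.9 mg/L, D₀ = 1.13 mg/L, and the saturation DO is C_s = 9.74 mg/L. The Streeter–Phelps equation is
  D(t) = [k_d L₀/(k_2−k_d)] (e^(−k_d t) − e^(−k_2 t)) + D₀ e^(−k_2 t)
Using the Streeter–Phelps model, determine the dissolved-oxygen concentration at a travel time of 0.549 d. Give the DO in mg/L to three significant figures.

k_d L₀/(k_2−k_d) = 0.147×16.9/(1.03−0.147) = 2.484/0.8830 = 2.813 mg/L.
e^(−k_d t) = e^(−0.147×0.5490) = 0.9225; e^(−k_2 t) = e^(−1.03×0.5490) = 0.5681.
D = 2.813 × (0.9225 − 0.5681) + 1.13 × 0.5681 = 0.9970 + 0.6419 = 1.639 mg/L.
DO = C_s − D = 9.74 − 1.639 = 8.101 mg/L.

DO ≈ 8.10 mg/L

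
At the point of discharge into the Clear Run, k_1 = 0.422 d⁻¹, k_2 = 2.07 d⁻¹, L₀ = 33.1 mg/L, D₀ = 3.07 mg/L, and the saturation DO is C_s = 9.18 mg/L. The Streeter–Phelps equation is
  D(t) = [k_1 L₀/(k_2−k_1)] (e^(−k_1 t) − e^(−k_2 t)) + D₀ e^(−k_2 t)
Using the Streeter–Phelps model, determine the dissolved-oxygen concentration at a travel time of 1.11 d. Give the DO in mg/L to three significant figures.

k_1 L₀/(k_2−k_1) = 0.422×33.1/(2.07−0.422) = 13.97/1.648 = 8.476 mg/L.
e^(−k_1 t) = e^(−0.422×1.110) = 0.6260; e^(−k_2 t) = e^(−2.07×1.110) = 0.1005.
D = 8.476 × (0.6260 − 0.1005) + 3.07 × 0.1005 = 4.454 + 0.3085 = 4.763 mg/L.
DO = C_s − D = 9.18 − 4.763 = 4.417 mg/L.

DO ≈ 4.42 mg/L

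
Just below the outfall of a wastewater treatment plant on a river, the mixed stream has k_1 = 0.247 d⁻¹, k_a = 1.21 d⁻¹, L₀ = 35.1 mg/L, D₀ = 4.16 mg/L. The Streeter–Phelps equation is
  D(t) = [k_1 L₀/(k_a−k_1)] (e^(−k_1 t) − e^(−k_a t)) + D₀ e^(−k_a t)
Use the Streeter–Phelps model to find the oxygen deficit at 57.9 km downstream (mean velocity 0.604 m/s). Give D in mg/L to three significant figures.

D ≈ 5.58 mg/L

Travel time t = x/v = 57.9 km / (0.604 m/s) = 57900 m / 0.604 m/s = 95860 s = 1.110 d.
k_1 L₀/(k_a−k_1) = 0.247×35.1/(1.21−0.247) = 8.670/0.9630 = 9.003 mg/L.
e^(−k_1 t) = e^(−0.247×1.110) = 0.7603; e^(−k_a t) = e^(−1.21×1.110) = 0.2612.
D = 9.003 × (0.7603 − 0.2612) + 4.16 × 0.2612 = 4.493 + 1.087 = 5.580 mg/L.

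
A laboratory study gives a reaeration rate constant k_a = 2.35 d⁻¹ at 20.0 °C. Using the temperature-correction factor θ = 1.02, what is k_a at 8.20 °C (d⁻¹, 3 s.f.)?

k_a(T₂) = k_a(T₁) · θ^(T₂−T₁) = 2.35 × 1.02^(8.20−20.0)
= 2.35 × 1.02^-11.8 = 2.35 × 0.7916 = 1.860 d⁻¹.

k_a ≈ 1.86 d⁻¹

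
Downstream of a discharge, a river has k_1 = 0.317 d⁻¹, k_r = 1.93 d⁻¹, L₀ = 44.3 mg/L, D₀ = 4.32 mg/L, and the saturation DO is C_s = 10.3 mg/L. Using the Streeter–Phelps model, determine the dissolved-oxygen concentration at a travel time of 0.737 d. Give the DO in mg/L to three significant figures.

k_1 L₀/(k_r−k_1) = 0.317×44.3/(1.93−0.317) = 14.04/1.613 = 8.706 mg/L.
e^(−k_1 t) = e^(−0.317×0.7370) = 0.7917; e^(−k_r t) = e^(−1.93×0.7370) = 0.2411.
D = 8.706 × (0.7917 − 0.2411) + 4.32 × 0.2411 = 4.793 + 1.042 = 5.835 mg/L.
DO = C_s − D = 10.3 − 5.835 = 4.465 mg/L.

DO ≈ 4.47 mg/L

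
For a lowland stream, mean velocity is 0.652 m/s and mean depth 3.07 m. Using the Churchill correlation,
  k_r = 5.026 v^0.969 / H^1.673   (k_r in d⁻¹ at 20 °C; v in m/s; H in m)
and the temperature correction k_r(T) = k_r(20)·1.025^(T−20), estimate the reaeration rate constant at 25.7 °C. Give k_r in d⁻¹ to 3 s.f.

k_r ≈ 0.585 d⁻¹

k_r(20) = 5.026 × 0.652^0.969 / 3.07^1.673 = 5.026 × 0.6607 / 6.531 = 0.5084 d⁻¹.
k_r(25.7) = 0.5084 × 1.025^(25.7−20) = 0.5084 × 1.151 = 0.5853 d⁻¹.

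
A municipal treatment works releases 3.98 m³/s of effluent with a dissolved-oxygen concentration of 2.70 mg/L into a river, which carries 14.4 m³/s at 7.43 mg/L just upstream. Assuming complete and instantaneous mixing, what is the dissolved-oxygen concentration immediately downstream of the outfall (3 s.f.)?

6.41 mg/L

Flow-weighted mixing: C = (Q_r C_r + Q_w C_w)/(Q_r + Q_w)
= (14.4×7.43 + 3.98×2.70)/(14.4 + 3.98) = 117.7/18.38 = 6.406 mg/L.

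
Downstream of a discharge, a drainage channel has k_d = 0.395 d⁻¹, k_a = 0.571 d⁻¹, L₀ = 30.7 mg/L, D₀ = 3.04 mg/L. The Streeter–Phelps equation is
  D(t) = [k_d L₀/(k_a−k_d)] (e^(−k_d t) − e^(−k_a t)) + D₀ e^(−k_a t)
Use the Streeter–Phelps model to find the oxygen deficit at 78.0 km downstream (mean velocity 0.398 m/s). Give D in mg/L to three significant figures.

D ≈ 10.1 mg/L

Travel time t = x/v = 78.0 km / (0.398 m/s) = 78000 m / 0.398 m/s = 196000 s = 2.268 d.
k_d L₀/(k_a−k_d) = 0.395×30.7/(0.571−0.395) = 12.13/0.1760 = 68.90 mg/L.
e^(−k_d t) = e^(−0.395×2.268) = 0.4082; e^(−k_a t) = e^(−0.571×2.268) = 0.2738.
D = 68.90 × (0.4082 − 0.2738) + 3.04 × 0.2738 = 9.258 + 0.8325 = 10.09 mg/L.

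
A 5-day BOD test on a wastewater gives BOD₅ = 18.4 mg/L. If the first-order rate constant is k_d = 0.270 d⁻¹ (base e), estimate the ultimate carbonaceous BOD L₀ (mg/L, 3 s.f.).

BOD₅ = L₀(1 − e^(−5k_d)) ⇒ L₀ = BOD₅ / (1 − e^(−5×0.270))
= 18.4 / (1 − 0.2592) = 18.4 / 0.7408 = 24.84 mg/L.

L₀ ≈ 24.8 mg/L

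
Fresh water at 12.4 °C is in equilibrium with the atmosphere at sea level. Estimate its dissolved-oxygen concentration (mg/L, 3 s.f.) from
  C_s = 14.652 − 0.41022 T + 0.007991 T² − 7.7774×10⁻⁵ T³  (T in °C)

C_s ≈ 10.6 mg/L

C_s = 14.652 − 0.41022×12.4 + 0.007991×12.4² − 7.7774×10⁻⁵×12.4³ = 10.65 mg/L.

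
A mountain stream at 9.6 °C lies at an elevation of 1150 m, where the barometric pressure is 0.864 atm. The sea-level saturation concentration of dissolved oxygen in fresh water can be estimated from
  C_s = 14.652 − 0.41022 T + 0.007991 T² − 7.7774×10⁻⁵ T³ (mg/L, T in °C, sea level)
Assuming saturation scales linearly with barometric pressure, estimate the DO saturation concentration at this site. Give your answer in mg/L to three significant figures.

At sea level: C_s = 14.652 − 0.41022×9.6 + 0.007991×9.6² − 7.7774×10⁻⁵×9.6³ = 11.38 mg/L.
Pressure correction: C_s' = 11.38 × 0.864 = 9.834 mg/L.

C_s ≈ 9.83 mg/L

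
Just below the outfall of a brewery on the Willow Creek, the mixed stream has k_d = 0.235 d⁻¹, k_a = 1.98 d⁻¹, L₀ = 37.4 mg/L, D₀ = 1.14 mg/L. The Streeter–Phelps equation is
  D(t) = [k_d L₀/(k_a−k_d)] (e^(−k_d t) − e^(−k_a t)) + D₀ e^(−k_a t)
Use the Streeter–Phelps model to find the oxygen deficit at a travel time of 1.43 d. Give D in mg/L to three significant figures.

D ≈ 3.37 mg/L

k_d L₀/(k_a−k_d) = 0.235×37.4/(1.98−0.235) = 8.789/1.745 = 5.037 mg/L.
e^(−k_d t) = e^(−0.235×1.430) = 0.7146; e^(−k_a t) = e^(−1.98×1.430) = 0.05893.
D = 5.037 × (0.7146 − 0.05893) + 1.14 × 0.05893 = 3.302 + 0.06718 = 3.370 mg/L.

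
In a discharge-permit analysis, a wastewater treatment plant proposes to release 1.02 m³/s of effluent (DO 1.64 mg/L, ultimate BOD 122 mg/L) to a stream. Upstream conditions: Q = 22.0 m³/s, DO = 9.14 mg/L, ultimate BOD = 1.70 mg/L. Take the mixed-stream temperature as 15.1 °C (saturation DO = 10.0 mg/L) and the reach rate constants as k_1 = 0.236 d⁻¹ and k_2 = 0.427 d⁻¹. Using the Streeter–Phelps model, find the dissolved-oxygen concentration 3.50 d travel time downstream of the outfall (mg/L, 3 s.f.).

DO ≈ 7.88 mg/L

Mixed DO = (22.0×9.14 + 1.02×1.64)/(22.0+1.02) = 202.8/23.02 = 8.808 mg/L.
Mixed L₀ = (22.0×1.70 + 1.02×122)/(23.02) = 161.8/23.02 = 7.030 mg/L.
Initial deficit D₀ = C_s − DO₀ = 10.0 − 8.808 = 1.192 mg/L.
D(3.50) = [0.236×7.030/(0.427−0.236)](e^(−0.236×3.50) − e^(−0.427×3.50)) + 1.192 e^(−0.427×3.50)
= 8.687 × (0.4378 − 0.2244) + 1.192 × 0.2244 = 2.122 mg/L.
DO = 10.0 − 2.122 = 7.878 mg/L.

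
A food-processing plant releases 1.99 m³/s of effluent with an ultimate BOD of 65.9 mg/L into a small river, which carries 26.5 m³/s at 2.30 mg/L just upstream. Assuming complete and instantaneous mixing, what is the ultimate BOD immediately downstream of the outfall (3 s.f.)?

6.74 mg/L

Flow-weighted mixing: C = (Q_r C_r + Q_w C_w)/(Q_r + Q_w)
= (26.5×2.30 + 1.99×65.9)/(26.5 + 1.99) = 192.1/28.49 = 6.742 mg/L.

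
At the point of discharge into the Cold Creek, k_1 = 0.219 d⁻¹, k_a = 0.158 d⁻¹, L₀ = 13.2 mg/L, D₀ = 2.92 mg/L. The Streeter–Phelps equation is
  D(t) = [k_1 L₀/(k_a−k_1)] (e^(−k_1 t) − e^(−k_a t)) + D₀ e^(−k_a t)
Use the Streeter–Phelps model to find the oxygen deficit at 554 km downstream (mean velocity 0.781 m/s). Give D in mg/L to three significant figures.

D ≈ 5.90 mg/L

Travel time t = x/v = 554 km / (0.781 m/s) = 554000 m / 0.781 m/s = 709300 s = 8.210 d.
k_1 L₀/(k_a−k_1) = 0.219×13.2/(0.158−0.219) = 2.891/-0.06100 = -47.39 mg/L.
e^(−k_1 t) = e^(−0.219×8.210) = 0.1656; e^(−k_a t) = e^(−0.158×8.210) = 0.2733.
D = -47.39 × (0.1656 − 0.2733) + 2.92 × 0.2733 = 5.102 + 0.7980 = 5.901 mg/L.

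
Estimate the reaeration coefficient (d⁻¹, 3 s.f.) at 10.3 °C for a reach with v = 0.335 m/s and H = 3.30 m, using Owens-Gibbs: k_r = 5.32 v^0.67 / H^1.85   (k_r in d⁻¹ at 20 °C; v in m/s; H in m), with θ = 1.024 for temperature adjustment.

k_r(20) = 5.32 × 0.335^0.67 / 3.30^1.85 = 5.32 × 0.4806 / 9.104 = 0.2808 d⁻¹.
k_r(10.3) = 0.2808 × 1.024^(10.3−20) = 0.2808 × 0.7945 = 0.2231 d⁻¹.

k_r ≈ 0.223 d⁻¹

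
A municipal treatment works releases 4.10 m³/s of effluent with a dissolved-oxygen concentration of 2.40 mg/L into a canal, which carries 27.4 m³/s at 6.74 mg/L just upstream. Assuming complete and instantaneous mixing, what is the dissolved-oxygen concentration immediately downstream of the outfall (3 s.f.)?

Flow-weighted mixing: C = (Q_r C_r + Q_w C_w)/(Q_r + Q_w)
= (27.4×6.74 + 4.10×2.40)/(27.4 + 4.10) = 194.5/31.50 = 6.175 mg/L.

6.18 mg/L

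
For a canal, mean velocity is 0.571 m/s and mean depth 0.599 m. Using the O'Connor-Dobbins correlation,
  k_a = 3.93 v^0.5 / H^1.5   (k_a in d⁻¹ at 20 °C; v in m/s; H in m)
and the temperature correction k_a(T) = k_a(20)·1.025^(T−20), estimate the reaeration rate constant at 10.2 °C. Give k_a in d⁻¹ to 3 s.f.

k_a ≈ 5.03 d⁻¹

k_a(20) = 3.93 × 0.571^0.5 / 0.599^1.5 = 3.93 × 0.7556 / 0.4636 = 6.406 d⁻¹.
k_a(10.2) = 6.406 × 1.025^(10.2−20) = 6.406 × 0.7851 = 5.029 d⁻¹.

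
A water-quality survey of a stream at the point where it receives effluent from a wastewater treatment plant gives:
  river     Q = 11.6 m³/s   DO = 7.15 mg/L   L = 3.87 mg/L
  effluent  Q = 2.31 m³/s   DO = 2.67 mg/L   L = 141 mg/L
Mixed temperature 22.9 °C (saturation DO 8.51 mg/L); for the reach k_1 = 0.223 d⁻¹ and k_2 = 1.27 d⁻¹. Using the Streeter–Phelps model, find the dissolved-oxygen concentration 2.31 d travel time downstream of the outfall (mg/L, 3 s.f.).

Mixed DO = (11.6×7.15 + 2.31×2.67)/(11.6+2.31) = 89.11/13.91 = 6.406 mg/L.
Mixed L₀ = (11.6×3.87 + 2.31×141)/(13.91) = 370.6/13.91 = 26.64 mg/L.
Initial deficit D₀ = C_s − DO₀ = 8.51 − 6.406 = 2.104 mg/L.
D(2.31) = [0.223×26.64/(1.27−0.223)](e^(−0.223×2.31) − e^(−1.27×2.31)) + 2.104 e^(−1.27×2.31)
= 5.675 × (0.5974 − 0.05320) + 2.104 × 0.05320 = 3.200 mg/L.
DO = 8.51 − 3.200 = 5.310 mg/L.

DO ≈ 5.31 mg/L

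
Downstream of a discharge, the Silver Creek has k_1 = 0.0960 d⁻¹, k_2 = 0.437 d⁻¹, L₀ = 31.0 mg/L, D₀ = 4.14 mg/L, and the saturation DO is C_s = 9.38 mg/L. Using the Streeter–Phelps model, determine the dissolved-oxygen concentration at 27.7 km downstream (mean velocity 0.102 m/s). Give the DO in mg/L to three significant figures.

DO ≈ 4.09 mg/L

Travel time t = x/v = 27.7 km / (0.102 m/s) = 27700 m / 0.102 m/s = 271600 s = 3.143 d.
k_1 L₀/(k_2−k_1) = 0.0960×31.0/(0.437−0.0960) = 2.976/0.3410 = 8.727 mg/L.
e^(−k_1 t) = e^(−0.0960×3.143) = 0.7395; e^(−k_2 t) = e^(−0.437×3.143) = 0.2532.
D = 8.727 × (0.7395 − 0.2532) + 4.14 × 0.2532 = 4.244 + 1.048 = 5.293 mg/L.
DO = C_s − D = 9.38 − 5.293 = 4.087 mg/L.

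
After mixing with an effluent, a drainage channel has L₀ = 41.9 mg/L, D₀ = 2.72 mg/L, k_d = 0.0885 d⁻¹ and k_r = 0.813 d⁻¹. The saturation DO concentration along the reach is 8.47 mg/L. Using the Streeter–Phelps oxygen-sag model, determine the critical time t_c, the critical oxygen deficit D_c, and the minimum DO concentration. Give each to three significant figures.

With k_r/k_d = 9.186 and 1 − D₀(k_r−k_d)/(k_d L₀) = 0.4686,
t_c = ln(9.186 × 0.4686) / (0.813 − 0.0885) = ln(4.304) / 0.7245 = 1.460/0.7245 = 2.015 d.
L(t_c) = L₀ e^(−k_d t_c) = 41.9 × 0.8367 = 35.06 mg/L, and at the critical point k_r D_c = k_d L, so D_c = (0.0885/0.813) × 35.06 = 3.816 mg/L.
Minimum DO = C_s − D_c = 8.47 − 3.816 = 4.654 mg/L.

t_c ≈ 2.01 d; D_c ≈ 3.82 mg/L; min DO ≈ 4.65 mg/L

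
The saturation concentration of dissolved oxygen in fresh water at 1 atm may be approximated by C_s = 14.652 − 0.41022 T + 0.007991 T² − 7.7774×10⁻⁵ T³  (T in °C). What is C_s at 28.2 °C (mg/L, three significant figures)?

C_s ≈ 7.69 mg/L

C_s = 14.652 − 0.41022×28.2 + 0.007991×28.2² − 7.7774×10⁻⁵×28.2³ = 7.694 mg/L.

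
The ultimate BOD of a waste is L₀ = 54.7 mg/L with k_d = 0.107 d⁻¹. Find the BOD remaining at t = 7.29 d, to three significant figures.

L ≈ 25.1 mg/L

L_t = L₀ e^(−k_d t) = 54.7 × e^(−0.107×7.29) = 54.7 × 0.4584 = 25.07 mg/L.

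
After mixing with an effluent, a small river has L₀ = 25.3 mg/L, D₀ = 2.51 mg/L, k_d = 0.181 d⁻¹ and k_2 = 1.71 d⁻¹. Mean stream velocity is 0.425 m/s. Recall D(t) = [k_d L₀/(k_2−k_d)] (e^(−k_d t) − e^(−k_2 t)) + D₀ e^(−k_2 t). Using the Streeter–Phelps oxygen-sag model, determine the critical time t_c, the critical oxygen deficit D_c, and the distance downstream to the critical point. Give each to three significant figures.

t_c ≈ 0.278 d; D_c ≈ 2.55 mg/L; x_c ≈ 10.2 km

At the critical point dD/dt = 0, so k_d L₀ e^(−k_d t) = k_2 D. Substituting D(t) from the Streeter–Phelps equation and solving for t gives
t_c = ln[(k_2/k_d)(1 − D₀(k_2−k_d)/(k_d L₀))] / (k_2−k_d).
Here k_2−k_d = 1.529 d⁻¹ and 1 − D₀(k_2−k_d)/(k_d L₀) = 1 − 2.51×1.529/(0.181×25.3) = 0.1619, so
t_c = ln(9.448 × 0.1619) / 1.529 = 0.4251 / 1.529 = 0.2781 d.
D_c = (k_d/k_2) L₀ e^(−k_d t_c) = (0.181/1.71) × 25.3 × e^(−0.181×0.2781) = 0.1058 × 25.3 × 0.9509 = 2.547 mg/L.
x_c = v t_c = 0.425 m/s × 0.2781 d × 86400 s/d = 10210 m ≈ 10.2 km.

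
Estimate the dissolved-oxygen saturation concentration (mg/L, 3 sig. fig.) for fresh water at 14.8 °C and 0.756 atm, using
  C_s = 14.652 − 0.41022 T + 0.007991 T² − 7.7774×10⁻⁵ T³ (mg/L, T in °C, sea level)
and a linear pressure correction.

At sea level: C_s = 14.652 − 0.41022×14.8 + 0.007991×14.8² − 7.7774×10⁻⁵×14.8³ = 10.08 mg/L.
Pressure correction: C_s' = 10.08 × 0.756 = 7.620 mg/L.

C_s ≈ 7.62 mg/L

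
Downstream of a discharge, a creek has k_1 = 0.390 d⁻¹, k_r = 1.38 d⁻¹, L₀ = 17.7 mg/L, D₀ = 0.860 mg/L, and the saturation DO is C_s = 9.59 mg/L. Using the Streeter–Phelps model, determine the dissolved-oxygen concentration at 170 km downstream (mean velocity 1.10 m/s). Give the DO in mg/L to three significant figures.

Travel time t = x/v = 170 km / (1.10 m/s) = 170000 m / 1.10 m/s = 154500 s = 1.789 d.
k_1 L₀/(k_r−k_1) = 0.390×17.7/(1.38−0.390) = 6.903/0.9900 = 6.973 mg/L.
e^(−k_1 t) = e^(−0.390×1.789) = 0.4978; e^(−k_r t) = e^(−1.38×1.789) = 0.08472.
D = 6.973 × (0.4978 − 0.08472) + 0.860 × 0.08472 = 2.880 + 0.07286 = 2.953 mg/L.
DO = C_s − D = 9.59 − 2.953 = 6.637 mg/L.

DO ≈ 6.64 mg/L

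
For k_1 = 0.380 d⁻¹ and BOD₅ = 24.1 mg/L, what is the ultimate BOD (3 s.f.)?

L₀ ≈ 28.3 mg/L

BOD₅ = L₀(1 − e^(−5k_1)) ⇒ L₀ = BOD₅ / (1 − e^(−5×0.380))
= 24.1 / (1 − 0.1496) = 24.1 / 0.8504 = 28.34 mg/L.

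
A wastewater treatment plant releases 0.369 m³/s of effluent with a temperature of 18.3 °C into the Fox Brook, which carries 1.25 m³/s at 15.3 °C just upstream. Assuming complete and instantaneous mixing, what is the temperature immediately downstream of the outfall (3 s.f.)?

16.0 °C

Flow-weighted mixing: C = (Q_r C_r + Q_w C_w)/(Q_r + Q_w)
= (1.25×15.3 + 0.369×18.3)/(1.25 + 0.369) = 25.88/1.619 = 15.98 °C.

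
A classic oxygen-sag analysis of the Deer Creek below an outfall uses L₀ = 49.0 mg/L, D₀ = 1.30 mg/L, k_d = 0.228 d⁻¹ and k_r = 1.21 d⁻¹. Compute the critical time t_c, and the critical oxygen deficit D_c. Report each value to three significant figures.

At the critical point dD/dt = 0, so k_d L₀ e^(−k_d t) = k_r D. Substituting D(t) from the Streeter–Phelps equation and solving for t gives
t_c = ln[(k_r/k_d)(1 − D₀(k_r−k_d)/(k_d L₀))] / (k_r−k_d).
Here k_r−k_d = 0.9820 d⁻¹ and 1 − D₀(k_r−k_d)/(k_d L₀) = 1 − 1.30×0.9820/(0.228×49.0) = 0.8857, so
t_c = ln(5.307 × 0.8857) / 0.9820 = 1.548 / 0.9820 = 1.576 d.
D_c = (k_d/k_r) L₀ e^(−k_d t_c) = (0.228/1.21) × 49.0 × e^(−0.228×1.576) = 0.1884 × 49.0 × 0.6981 = 6.446 mg/L.

t_c ≈ 1.58 d; D_c ≈ 6.45 mg/L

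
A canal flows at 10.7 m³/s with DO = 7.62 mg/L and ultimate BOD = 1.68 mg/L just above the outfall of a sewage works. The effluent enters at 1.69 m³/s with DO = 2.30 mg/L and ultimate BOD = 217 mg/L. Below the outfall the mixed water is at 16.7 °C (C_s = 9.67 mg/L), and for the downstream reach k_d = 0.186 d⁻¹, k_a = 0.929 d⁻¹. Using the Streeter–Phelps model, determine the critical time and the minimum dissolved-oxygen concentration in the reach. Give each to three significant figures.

t_c ≈ 1.57 d; minimum DO ≈ 5.03 mg/L

Mixed DO = (10.7×7.62 + 1.69×2.30)/(10.7+1.69) = 85.42/12.39 = 6.894 mg/L.
Mixed L₀ = (10.7×1.68 + 1.69×217)/(12.39) = 384.7/12.39 = 31.05 mg/L.
Initial deficit D₀ = C_s − DO₀ = 9.67 − 6.894 = 2.776 mg/L.
t_c = (1/0.7430) ln[(0.929/0.186)(1 − 2.776×0.7430/(0.186×31.05))] = 1.346 × ln(3.211) = 1.570 d.
D_c = (0.186/0.929) × 31.05 × e^(−0.186×1.570) = 0.2002 × 31.05 × 0.7467 = 4.642 mg/L.
Minimum DO = 9.67 − 4.642 = 5.028 mg/L.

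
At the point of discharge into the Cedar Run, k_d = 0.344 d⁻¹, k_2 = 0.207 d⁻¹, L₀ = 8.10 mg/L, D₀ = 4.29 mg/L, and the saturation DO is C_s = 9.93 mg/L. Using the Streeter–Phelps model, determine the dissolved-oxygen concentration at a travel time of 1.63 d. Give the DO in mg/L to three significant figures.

k_d L₀/(k_2−k_d) = 0.344×8.10/(0.207−0.344) = 2.786/-0.1370 = -20.34 mg/L.
e^(−k_d t) = e^(−0.344×1.630) = 0.5708; e^(−k_2 t) = e^(−0.207×1.630) = 0.7136.
D = -20.34 × (0.5708 − 0.7136) + 4.29 × 0.7136 = 2.905 + 3.061 = 5.966 mg/L.
DO = C_s − D = 9.93 − 5.966 = 3.964 mg/L.

DO ≈ 3.96 mg/L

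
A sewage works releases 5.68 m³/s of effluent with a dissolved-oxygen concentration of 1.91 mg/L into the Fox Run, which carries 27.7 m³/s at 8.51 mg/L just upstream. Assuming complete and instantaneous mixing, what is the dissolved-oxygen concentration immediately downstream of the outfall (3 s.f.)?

Flow-weighted mixing: C = (Q_r C_r + Q_w C_w)/(Q_r + Q_w)
= (27.7×8.51 + 5.68×1.91)/(27.7 + 5.68) = 246.6/33.38 = 7.387 mg/L.

7.39 mg/L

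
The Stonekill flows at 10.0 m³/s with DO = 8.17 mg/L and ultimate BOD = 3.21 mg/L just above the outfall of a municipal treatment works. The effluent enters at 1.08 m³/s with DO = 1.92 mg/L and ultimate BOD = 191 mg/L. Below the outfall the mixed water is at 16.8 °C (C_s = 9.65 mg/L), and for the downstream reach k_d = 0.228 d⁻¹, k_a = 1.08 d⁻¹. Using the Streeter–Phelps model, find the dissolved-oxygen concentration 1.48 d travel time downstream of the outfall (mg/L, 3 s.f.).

DO ≈ 6.28 mg/L

Mixed DO = (10.0×8.17 + 1.08×1.92)/(10.0+1.08) = 83.77/11.08 = 7.561 mg/L.
Mixed L₀ = (10.0×3.21 + 1.08×191)/(11.08) = 238.4/11.08 = 21.51 mg/L.
Initial deficit D₀ = C_s − DO₀ = 9.65 − 7.561 = 2.089 mg/L.
D(1.48) = [0.228×21.51/(1.08−0.228)](e^(−0.228×1.48) − e^(−1.08×1.48)) + 2.089 e^(−1.08×1.48)
= 5.757 × (0.7136 − 0.2022) + 2.089 × 0.2022 = 3.367 mg/L.
DO = 9.65 − 3.367 = 6.283 mg/L.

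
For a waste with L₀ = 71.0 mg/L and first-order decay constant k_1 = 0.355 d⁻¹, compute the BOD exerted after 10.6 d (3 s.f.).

y_t = L₀(1 − e^(−k_1 t)) = 71.0 × (1 − e^(−0.355×10.6))
= 71.0 × (1 − 0.02321) = 71.0 × 0.9768 = 69.35 mg/L.

y ≈ 69.4 mg/L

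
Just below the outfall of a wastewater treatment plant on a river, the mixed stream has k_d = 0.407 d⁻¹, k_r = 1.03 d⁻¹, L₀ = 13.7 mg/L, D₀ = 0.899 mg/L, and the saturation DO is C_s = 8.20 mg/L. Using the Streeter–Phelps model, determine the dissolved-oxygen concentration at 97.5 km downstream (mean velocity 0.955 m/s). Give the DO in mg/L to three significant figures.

DO ≈ 5.05 mg/L

Travel time t = x/v = 97.5 km / (0.955 m/s) = 97500 m / 0.955 m/s = 102100 s = 1.182 d.
k_d L₀/(k_r−k_d) = 0.407×13.7/(1.03−0.407) = 5.576/0.6230 = 8.950 mg/L.
e^(−k_d t) = e^(−0.407×1.182) = 0.6182; e^(−k_r t) = e^(−1.03×1.182) = 0.2961.
D = 8.950 × (0.6182 − 0.2961) + 0.899 × 0.2961 = 2.883 + 0.2662 = 3.149 mg/L.
DO = C_s − D = 8.20 − 3.149 = 5.051 mg/L.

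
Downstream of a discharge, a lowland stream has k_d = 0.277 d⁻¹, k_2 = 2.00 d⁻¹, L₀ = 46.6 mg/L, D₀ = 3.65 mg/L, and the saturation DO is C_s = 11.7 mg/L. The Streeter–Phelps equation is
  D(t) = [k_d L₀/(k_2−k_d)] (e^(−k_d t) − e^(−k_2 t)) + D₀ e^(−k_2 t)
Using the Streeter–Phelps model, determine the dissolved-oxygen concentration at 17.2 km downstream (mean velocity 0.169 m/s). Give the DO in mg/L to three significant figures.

Travel time t = x/v = 17.2 km / (0.169 m/s) = 17200 m / 0.169 m/s = 101800 s = 1.178 d.
k_d L₀/(k_2−k_d) = 0.277×46.6/(2.00−0.277) = 12.91/1.723 = 7.492 mg/L.
e^(−k_d t) = e^(−0.277×1.178) = 0.7216; e^(−k_2 t) = e^(−2.00×1.178) = 0.09481.
D = 7.492 × (0.7216 − 0.09481) + 3.65 × 0.09481 = 4.696 + 0.3460 = 5.042 mg/L.
DO = C_s − D = 11.7 − 5.042 = 6.658 mg/L.

DO ≈ 6.66 mg/L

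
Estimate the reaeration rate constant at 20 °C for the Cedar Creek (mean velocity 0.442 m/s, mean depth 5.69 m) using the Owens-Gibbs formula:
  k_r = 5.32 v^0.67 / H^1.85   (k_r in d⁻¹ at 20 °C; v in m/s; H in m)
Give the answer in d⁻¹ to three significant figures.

k_r = 5.32 × 0.442^0.67 / 5.69^1.85 = 5.32 × 0.5787 / 24.94 = 0.1234 d⁻¹.

k_r ≈ 0.123 d⁻¹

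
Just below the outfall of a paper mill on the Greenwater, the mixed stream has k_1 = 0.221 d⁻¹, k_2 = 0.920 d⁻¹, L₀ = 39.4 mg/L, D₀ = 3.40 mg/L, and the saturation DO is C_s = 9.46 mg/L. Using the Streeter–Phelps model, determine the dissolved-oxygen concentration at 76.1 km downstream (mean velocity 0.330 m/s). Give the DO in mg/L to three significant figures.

DO ≈ 3.33 mg/L

Travel time t = x/v = 76.1 km / (0.330 m/s) = 76100 m / 0.330 m/s = 230600 s = 2.669 d.
k_1 L₀/(k_2−k_1) = 0.221×39.4/(0.920−0.221) = 8.707/0.6990 = 12.46 mg/L.
e^(−k_1 t) = e^(−0.221×2.669) = 0.5544; e^(−k_2 t) = e^(−0.920×2.669) = 0.08582.
D = 12.46 × (0.5544 − 0.08582) + 3.40 × 0.08582 = 5.837 + 0.2918 = 6.129 mg/L.
DO = C_s − D = 9.46 − 6.129 = 3.331 mg/L.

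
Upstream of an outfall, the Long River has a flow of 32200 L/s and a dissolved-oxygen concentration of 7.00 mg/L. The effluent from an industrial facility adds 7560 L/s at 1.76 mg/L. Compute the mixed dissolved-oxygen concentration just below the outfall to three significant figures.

Flow-weighted mixing: C = (Q_r C_r + Q_w C_w)/(Q_r + Q_w)
= (32200×7.00 + 7560×1.76)/(32200 + 7560) = 238700/39760 = 6.004 mg/L.

6.00 mg/L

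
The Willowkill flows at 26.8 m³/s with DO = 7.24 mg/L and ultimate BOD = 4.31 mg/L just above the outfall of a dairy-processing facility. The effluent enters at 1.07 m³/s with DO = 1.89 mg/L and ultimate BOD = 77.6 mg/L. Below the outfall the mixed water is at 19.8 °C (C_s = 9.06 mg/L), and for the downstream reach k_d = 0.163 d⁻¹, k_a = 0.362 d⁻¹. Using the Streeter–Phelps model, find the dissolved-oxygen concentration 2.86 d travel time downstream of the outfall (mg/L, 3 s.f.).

DO ≈ 6.75 mg/L

Mixed DO = (26.8×7.24 + 1.07×1.89)/(26.8+1.07) = 196.1/27.87 = 7.035 mg/L.
Mixed L₀ = (26.8×4.31 + 1.07×77.6)/(27.87) = 198.5/27.87 = 7.124 mg/L.
Initial deficit D₀ = C_s − DO₀ = 9.06 − 7.035 = 2.025 mg/L.
D(2.86) = [0.163×7.124/(0.362−0.163)](e^(−0.163×2.86) − e^(−0.362×2.86)) + 2.025 e^(−0.362×2.86)
= 5.835 × (0.6274 − 0.3551) + 2.025 × 0.3551 = 2.308 mg/L.
DO = 9.06 − 2.308 = 6.752 mg/L.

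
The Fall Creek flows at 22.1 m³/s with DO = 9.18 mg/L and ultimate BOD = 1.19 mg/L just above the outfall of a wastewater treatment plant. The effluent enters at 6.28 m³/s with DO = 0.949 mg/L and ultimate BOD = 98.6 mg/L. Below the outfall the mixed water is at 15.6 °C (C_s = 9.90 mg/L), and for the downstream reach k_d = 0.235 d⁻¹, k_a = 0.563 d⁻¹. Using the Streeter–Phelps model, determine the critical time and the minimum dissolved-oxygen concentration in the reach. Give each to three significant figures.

Mixed DO = (22.1×9.18 + 6.28×0.949)/(22.1+6.28) = 208.8/28.38 = 7.359 mg/L.
Mixed L₀ = (22.1×1.19 + 6.28×98.6)/(28.38) = 645.5/28.38 = 22.75 mg/L.
Initial deficit D₀ = C_s − DO₀ = 9.90 − 7.359 = 2.541 mg/L.
t_c = (1/0.3280) ln[(0.563/0.235)(1 − 2.541×0.3280/(0.235×22.75))] = 3.049 × ln(2.022) = 2.147 d.
D_c = (0.235/0.563) × 22.75 × e^(−0.235×2.147) = 0.4174 × 22.75 × 0.6038 = 5.733 mg/L.
Minimum DO = 9.90 − 5.733 = 4.167 mg/L.

t_c ≈ 2.15 d; minimum DO ≈ 4.17 mg/L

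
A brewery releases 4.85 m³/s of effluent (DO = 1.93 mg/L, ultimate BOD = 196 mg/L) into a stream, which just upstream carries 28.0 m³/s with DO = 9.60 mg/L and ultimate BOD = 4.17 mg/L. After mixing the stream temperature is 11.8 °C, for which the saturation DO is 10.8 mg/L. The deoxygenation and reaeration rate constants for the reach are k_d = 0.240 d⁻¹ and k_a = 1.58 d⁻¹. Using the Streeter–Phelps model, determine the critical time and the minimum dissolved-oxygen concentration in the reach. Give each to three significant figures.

t_c ≈ 1.02 d; minimum DO ≈ 6.94 mg/L

Mixed DO = (28.0×9.60 + 4.85×1.93)/(28.0+4.85) = 278.2/32.85 = 8.468 mg/L.
Mixed L₀ = (28.0×4.17 + 4.85×196)/(32.85) = 1067/32.85 = 32.49 mg/L.
Initial deficit D₀ = C_s − DO₀ = 10.8 − 8.468 = 2.332 mg/L.
t_c = (1/1.340) ln[(1.58/0.240)(1 − 2.332×1.340/(0.240×32.49))] = 0.7463 × ln(3.945) = 1.024 d.
D_c = (0.240/1.58) × 32.49 × e^(−0.240×1.024) = 0.1519 × 32.49 × 0.7821 = 3.860 mg/L.
Minimum DO = 10.8 − 3.860 = 6.940 mg/L.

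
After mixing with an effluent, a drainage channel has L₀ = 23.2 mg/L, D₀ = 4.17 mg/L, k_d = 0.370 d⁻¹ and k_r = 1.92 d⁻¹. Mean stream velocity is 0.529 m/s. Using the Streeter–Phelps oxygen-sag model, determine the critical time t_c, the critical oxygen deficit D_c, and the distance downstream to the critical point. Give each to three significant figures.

With k_r/k_d = 5.189 and 1 − D₀(k_r−k_d)/(k_d L₀) = 0.2470,
t_c = ln(5.189 × 0.2470) / (1.92 − 0.370) = ln(1.282) / 1.550 = 0.2483/1.550 = 0.1602 d.
L(t_c) = L₀ e^(−k_d t_c) = 23.2 × 0.9424 = 21.86 mg/L, and at the critical point k_r D_c = k_d L, so D_c = (0.370/1.92) × 21.86 = 4.214 mg/L.
x_c = v t_c = 0.529 m/s × 0.1602 d × 86400 s/d = 7323 m ≈ 7.32 km.

t_c ≈ 0.160 d; D_c ≈ 4.21 mg/L; x_c ≈ 7.32 km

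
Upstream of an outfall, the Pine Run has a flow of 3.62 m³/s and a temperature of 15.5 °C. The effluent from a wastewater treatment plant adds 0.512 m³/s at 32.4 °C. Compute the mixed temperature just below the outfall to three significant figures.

Flow-weighted mixing: C = (Q_r C_r + Q_w C_w)/(Q_r + Q_w)
= (3.62×15.5 + 0.512×32.4)/(3.62 + 0.512) = 72.70/4.132 = 17.59 °C.

17.6 °C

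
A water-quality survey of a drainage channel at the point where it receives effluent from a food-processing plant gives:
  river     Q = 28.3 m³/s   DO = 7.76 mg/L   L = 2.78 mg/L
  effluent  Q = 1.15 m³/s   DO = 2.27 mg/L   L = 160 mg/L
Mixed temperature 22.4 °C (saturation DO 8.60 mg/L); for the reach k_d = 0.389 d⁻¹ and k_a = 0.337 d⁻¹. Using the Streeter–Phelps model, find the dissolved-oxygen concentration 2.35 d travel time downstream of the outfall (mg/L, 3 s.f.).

Mixed DO = (28.3×7.76 + 1.15×2.27)/(28.3+1.15) = 222.2/29.45 = 7.546 mg/L.
Mixed L₀ = (28.3×2.78 + 1.15×160)/(29.45) = 262.7/29.45 = 8.919 mg/L.
Initial deficit D₀ = C_s − DO₀ = 8.60 − 7.546 = 1.054 mg/L.
D(2.35) = [0.389×8.919/(0.337−0.389)](e^(−0.389×2.35) − e^(−0.337×2.35)) + 1.054 e^(−0.337×2.35)
= -66.72 × (0.4009 − 0.4530) + 1.054 × 0.4530 = 3.954 mg/L.
DO = 8.60 − 3.954 = 4.646 mg/L.

DO ≈ 4.65 mg/L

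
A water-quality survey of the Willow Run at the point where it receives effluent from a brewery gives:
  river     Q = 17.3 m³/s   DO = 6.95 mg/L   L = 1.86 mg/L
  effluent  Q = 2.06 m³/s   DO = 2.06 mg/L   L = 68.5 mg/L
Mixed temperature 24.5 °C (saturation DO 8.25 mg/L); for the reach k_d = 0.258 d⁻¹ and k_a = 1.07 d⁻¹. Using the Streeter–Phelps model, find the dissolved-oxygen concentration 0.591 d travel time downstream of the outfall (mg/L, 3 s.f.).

Mixed DO = (17.3×6.95 + 2.06×2.06)/(17.3+2.06) = 124.5/19.36 = 6.430 mg/L.
Mixed L₀ = (17.3×1.86 + 2.06×68.5)/(19.36) = 173.3/19.36 = 8.951 mg/L.
Initial deficit D₀ = C_s − DO₀ = 8.25 − 6.430 = 1.820 mg/L.
D(0.591) = [0.258×8.951/(1.07−0.258)](e^(−0.258×0.591) − e^(−1.07×0.591)) + 1.820 e^(−1.07×0.591)
= 2.844 × (0.8586 − 0.5313) + 1.820 × 0.5313 = 1.898 mg/L.
DO = 8.25 − 1.898 = 6.352 mg/L.

DO ≈ 6.35 mg/L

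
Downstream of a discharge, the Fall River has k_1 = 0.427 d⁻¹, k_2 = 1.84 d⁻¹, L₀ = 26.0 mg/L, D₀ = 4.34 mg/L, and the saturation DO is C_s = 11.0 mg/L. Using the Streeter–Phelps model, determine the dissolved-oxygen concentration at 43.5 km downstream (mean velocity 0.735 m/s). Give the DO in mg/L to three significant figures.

DO ≈ 6.13 mg/L

Travel time t = x/v = 43.5 km / (0.735 m/s) = 43500 m / 0.735 m/s = 59180 s = 0.6850 d.
k_1 L₀/(k_2−k_1) = 0.427×26.0/(1.84−0.427) = 11.10/1.413 = 7.857 mg/L.
e^(−k_1 t) = e^(−0.427×0.6850) = 0.7464; e^(−k_2 t) = e^(−1.84×0.6850) = 0.2835.
D = 7.857 × (0.7464 − 0.2835) + 4.34 × 0.2835 = 3.637 + 1.231 = 4.867 mg/L.
DO = C_s − D = 11.0 − 4.867 = 6.133 mg/L.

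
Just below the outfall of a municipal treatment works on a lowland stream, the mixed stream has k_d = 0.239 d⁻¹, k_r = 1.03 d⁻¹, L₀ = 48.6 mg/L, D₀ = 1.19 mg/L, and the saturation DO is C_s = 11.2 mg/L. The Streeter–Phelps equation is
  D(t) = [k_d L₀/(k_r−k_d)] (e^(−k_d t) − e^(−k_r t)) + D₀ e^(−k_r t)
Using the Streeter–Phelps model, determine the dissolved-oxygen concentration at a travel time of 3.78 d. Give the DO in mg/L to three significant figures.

k_d L₀/(k_r−k_d) = 0.239×48.6/(1.03−0.239) = 11.62/0.7910 = 14.68 mg/L.
e^(−k_d t) = e^(−0.239×3.780) = 0.4052; e^(−k_r t) = e^(−1.03×3.780) = 0.02038.
D = 14.68 × (0.4052 − 0.02038) + 1.19 × 0.02038 = 5.651 + 0.02425 = 5.675 mg/L.
DO = C_s − D = 11.2 − 5.675 = 5.525 mg/L.

DO ≈ 5.53 mg/L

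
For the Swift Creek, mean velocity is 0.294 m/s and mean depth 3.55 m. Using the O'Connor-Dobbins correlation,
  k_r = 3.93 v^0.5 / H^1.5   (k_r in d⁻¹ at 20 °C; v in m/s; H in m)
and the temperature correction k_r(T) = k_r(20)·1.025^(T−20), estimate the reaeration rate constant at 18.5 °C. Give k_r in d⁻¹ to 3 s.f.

k_r(20) = 3.93 × 0.294^0.5 / 3.55^1.5 = 3.93 × 0.5422 / 6.689 = 0.3186 d⁻¹.
k_r(18.5) = 0.3186 × 1.025^(18.5−20) = 0.3186 × 0.9636 = 0.3070 d⁻¹.

k_r ≈ 0.307 d⁻¹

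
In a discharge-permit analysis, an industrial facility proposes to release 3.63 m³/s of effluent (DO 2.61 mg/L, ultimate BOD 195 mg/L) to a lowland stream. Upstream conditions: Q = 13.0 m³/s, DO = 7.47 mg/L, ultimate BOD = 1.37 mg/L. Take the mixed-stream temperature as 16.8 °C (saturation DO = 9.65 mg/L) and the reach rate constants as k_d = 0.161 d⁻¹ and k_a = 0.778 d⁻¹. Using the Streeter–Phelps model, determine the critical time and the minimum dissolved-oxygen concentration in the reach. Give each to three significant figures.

Mixed DO = (13.0×7.47 + 3.63×2.61)/(13.0+3.63) = 106.6/16.63 = 6.409 mg/L.
Mixed L₀ = (13.0×1.37 + 3.63×195)/(16.63) = 725.7/16.63 = 43.64 mg/L.
Initial deficit D₀ = C_s − DO₀ = 9.65 − 6.409 = 3.241 mg/L.
t_c = (1/0.6170) ln[(0.778/0.161)(1 − 3.241×0.6170/(0.161×43.64))] = 1.621 × ln(3.457) = 2.010 d.
D_c = (0.161/0.778) × 43.64 × e^(−0.161×2.010) = 0.2069 × 43.64 × 0.7235 = 6.533 mg/L.
Minimum DO = 9.65 − 6.533 = 3.117 mg/L.

t_c ≈ 2.01 d; minimum DO ≈ 3.12 mg/L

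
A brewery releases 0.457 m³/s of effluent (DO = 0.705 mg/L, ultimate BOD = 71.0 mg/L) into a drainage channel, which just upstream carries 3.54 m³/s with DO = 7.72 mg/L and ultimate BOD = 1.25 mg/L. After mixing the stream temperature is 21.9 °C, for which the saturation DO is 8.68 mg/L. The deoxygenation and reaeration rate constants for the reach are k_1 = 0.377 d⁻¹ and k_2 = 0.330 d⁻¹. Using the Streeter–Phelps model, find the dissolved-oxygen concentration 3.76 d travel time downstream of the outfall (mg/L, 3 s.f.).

DO ≈ 4.70 mg/L

Mixed DO = (3.54×7.72 + 0.457×0.705)/(3.54+0.457) = 27.65/3.997 = 6.918 mg/L.
Mixed L₀ = (3.54×1.25 + 0.457×71.0)/(3.997) = 36.87/3.997 = 9.225 mg/L.
Initial deficit D₀ = C_s − DO₀ = 8.68 − 6.918 = 1.762 mg/L.
D(3.76) = [0.377×9.225/(0.330−0.377)](e^(−0.377×3.76) − e^(−0.330×3.76)) + 1.762 e^(−0.330×3.76)
= -74.00 × (0.2423 − 0.2892) + 1.762 × 0.2892 = 3.975 mg/L.
DO = 8.68 − 3.975 = 4.705 mg/L.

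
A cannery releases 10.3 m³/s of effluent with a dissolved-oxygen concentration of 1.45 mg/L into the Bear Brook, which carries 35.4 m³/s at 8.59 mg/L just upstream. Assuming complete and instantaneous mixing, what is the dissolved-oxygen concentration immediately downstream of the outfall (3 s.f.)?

Flow-weighted mixing: C = (Q_r C_r + Q_w C_w)/(Q_r + Q_w)
= (35.4×8.59 + 10.3×1.45)/(35.4 + 10.3) = 319.0/45.70 = 6.981 mg/L.

6.98 mg/L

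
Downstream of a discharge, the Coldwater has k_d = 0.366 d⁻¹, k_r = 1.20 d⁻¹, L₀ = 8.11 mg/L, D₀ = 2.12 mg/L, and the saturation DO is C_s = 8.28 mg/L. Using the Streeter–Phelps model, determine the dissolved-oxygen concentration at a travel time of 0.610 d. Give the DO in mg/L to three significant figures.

k_d L₀/(k_r−k_d) = 0.366×8.11/(1.20−0.366) = 2.968/0.8340 = 3.559 mg/L.
e^(−k_d t) = e^(−0.366×0.6100) = 0.7999; e^(−k_r t) = e^(−1.20×0.6100) = 0.4809.
D = 3.559 × (0.7999 − 0.4809) + 2.12 × 0.4809 = 1.135 + 1.020 = 2.155 mg/L.
DO = C_s − D = 8.28 − 2.155 = 6.125 mg/L.

DO ≈ 6.13 mg/L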